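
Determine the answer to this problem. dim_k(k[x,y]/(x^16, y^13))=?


Basis: x^i*y^j, i<16, j<13
16*13=208


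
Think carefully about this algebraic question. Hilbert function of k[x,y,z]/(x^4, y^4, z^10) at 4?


Need i<4, j<4, k<10 with i+j+k=4.
For each i, j ranges over max(0,4-i-9)..min(3,4-i):
  i=0: j in [0,3] -> 4
  i=1: j in [0,3] -> 4
  i=2: j in [0,2] -> 3
  i=3: j in [0,1] -> 2
H(4) = 4+4+3+2 = 13


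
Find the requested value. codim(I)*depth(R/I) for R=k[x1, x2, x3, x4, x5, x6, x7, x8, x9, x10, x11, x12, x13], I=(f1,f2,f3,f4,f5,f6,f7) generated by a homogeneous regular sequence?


codim=7, depth=dim(R/I)=13-7=6
Product=7*6=42


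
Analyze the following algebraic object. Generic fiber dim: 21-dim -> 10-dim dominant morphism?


dim(fiber)=dim(X)-dim(Y)=21-10=11


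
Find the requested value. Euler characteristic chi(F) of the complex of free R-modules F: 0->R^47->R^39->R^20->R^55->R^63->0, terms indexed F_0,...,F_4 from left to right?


chi = sum (-1)^i * rank:
(-1)^0*47=47
(-1)^1*39=-39
(-1)^2*20=20
(-1)^3*55=-55
(-1)^4*63=63
chi=36


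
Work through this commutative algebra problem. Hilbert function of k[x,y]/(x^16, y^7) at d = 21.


k[x,y], I = (x^16, y^7), d = 21
Need i < 16 and d-i < 7.
Range: 15 <= i <= 15.
H(21) = 1


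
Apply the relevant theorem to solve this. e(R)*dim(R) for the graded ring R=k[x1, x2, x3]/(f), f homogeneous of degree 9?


e(R)=deg(f)=9, dim(R)=3-1=2
e*dim=9*2=18


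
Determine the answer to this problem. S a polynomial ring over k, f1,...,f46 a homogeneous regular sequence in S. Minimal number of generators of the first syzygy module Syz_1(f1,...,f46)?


Regular sequence => Koszul complex is the minimal free resolution.
Syz_1 minimally generated by Koszul relations f_i*e_j - f_j*e_i (i<j): mu(Syz_1) = beta_2 = C(m,2) = m(m-1)/2
m=46
46*45/2 = 1035


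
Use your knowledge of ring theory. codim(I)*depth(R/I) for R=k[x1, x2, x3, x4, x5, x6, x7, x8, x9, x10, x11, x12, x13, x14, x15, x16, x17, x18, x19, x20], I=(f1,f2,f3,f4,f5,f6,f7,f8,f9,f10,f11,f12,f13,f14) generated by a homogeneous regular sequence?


codim=14, depth=dim(R/I)=20-14=6
Product=14*6=84


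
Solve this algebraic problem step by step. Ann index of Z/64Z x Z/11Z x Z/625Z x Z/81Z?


Exponent = lcm of the cyclic orders; pairwise coprime => product.
2^6*11^1*5^4*3^4=64*11*625*81=35640000


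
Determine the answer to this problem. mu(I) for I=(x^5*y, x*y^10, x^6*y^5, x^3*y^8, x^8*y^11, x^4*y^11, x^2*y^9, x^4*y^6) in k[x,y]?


Remove redundant (divisible by others).
x^8*y^11 redundant.
x^4*y^11 redundant.
x^6*y^5 redundant.
Min: x^5*y, x^4*y^6, x^3*y^8, x^2*y^9, x*y^10
Count=5


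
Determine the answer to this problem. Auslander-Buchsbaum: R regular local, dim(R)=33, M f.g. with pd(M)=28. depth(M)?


pd+depth=depth(R)=33
depth=33-28=5


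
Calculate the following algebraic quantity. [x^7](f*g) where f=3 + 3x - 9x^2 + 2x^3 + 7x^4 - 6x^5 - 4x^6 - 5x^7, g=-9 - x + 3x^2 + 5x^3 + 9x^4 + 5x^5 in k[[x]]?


[x^7] = sum a_i*b_j, i+j=7
  -9*5=-45
  2*9=18
  7*5=35
  -6*3=-18
  -4*-1=4
  -5*-9=45
Sum=39


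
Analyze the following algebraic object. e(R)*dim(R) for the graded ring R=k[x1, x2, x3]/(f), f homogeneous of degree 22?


e(R)=deg(f)=22, dim(R)=3-1=2
e*dim=22*2=44


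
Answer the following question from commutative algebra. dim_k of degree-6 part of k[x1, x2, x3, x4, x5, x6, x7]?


C(d+n-1,n-1)=C(12,6)=924


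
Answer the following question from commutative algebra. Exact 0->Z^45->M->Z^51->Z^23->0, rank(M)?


Alt sum=0:
(-1)^0*45 + (-1)^1*? + (-1)^2*51 + (-1)^3*23=0
rank(M)=73


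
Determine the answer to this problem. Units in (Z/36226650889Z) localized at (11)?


Local ring = Z/214358881Z.
phi(214358881) = 11^7*(11-1) = 194871710


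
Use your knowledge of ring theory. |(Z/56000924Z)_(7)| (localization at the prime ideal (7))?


7-primary part: 56000924=7^7*68
Size=7^7=823543


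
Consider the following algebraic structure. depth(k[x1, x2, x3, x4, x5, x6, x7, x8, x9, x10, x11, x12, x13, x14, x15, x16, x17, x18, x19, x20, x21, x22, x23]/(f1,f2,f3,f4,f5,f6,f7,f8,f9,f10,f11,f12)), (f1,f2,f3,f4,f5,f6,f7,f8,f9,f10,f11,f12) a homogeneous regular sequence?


depth(R)=23
depth(R/I)=23-12=11


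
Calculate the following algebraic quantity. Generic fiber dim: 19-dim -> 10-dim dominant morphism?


dim(fiber)=dim(X)-dim(Y)=19-10=9


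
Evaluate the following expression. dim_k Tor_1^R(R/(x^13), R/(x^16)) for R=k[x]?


Tor_1(R/I,R/J)=(I cap J)/IJ=(x^16)/(x^29)
dim=29-16=min(13,16)=13


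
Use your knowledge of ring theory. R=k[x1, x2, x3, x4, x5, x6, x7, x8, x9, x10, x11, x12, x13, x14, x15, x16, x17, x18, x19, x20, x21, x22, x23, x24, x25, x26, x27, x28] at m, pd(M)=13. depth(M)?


pd+depth=depth(R)=28
depth=28-13=15


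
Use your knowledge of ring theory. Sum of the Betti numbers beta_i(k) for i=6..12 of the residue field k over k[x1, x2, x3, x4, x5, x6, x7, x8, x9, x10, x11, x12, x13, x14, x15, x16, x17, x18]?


Koszul resolution: beta_i(k)=C(n,i), n=18
C(18,6)=18564, C(18,7)=31824, C(18,8)=43758, C(18,9)=48620, C(18,10)=43758, C(18,11)=31824, C(18,12)=18564
Sum=236912


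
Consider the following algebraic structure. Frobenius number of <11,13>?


gcd(11,13)=1 => F=ab-a-b=11*13-11-13=143-24=119


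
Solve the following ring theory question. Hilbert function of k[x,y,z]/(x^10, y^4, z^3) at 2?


Need i<10, j<4, k<3 with i+j+k=2.
For each i, j ranges over max(0,2-i-2)..min(3,2-i):
  i=0: j in [0,2] -> 3
  i=1: j in [0,1] -> 2
  i=2: j in [0,0] -> 1
H(2) = 3+2+1 = 6


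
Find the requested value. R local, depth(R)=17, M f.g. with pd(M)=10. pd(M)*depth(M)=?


pd+depth=17
depth=17-10=7
pd*depth=10*7=70


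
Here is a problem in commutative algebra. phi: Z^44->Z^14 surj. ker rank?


rank(ker) = 44-14 = 30


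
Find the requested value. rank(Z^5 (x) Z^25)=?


rank(M(x)N) = rank(M)*rank(N)
5*25 = 125


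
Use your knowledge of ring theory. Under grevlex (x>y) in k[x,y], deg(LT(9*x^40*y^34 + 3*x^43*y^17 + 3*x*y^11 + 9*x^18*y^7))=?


LT: 9*x^40*y^34
deg_x=40, deg_y=34
Total=40+34=74


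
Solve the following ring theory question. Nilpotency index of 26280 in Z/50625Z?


26280^k mod 50625:
k=1: 26280
k=2: 12150
k=3: 10125
k=4: 0
First zero at k = 4


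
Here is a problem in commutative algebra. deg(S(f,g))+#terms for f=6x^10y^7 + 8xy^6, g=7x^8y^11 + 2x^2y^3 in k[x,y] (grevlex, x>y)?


LT(f)=6x^10y^7, LT(g)=7x^8y^11
lcm(LM)=x^10y^11
S(f,g) (scaled by 42 to clear denominators) = 7y^4*f - 6x^2*g = 56xy^10 - 12x^4y^3
2 terms, deg 11.
11+2=13


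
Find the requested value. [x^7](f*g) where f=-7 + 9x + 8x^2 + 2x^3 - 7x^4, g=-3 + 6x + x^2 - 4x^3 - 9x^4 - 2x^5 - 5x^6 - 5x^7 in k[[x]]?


[x^7] = sum a_i*b_j, i+j=7
  -7*-5=35
  9*-5=-45
  8*-2=-16
  2*-9=-18
  -7*-4=28
Sum=-16


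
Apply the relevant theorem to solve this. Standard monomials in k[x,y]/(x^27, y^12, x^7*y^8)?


k[x,y]/I, I = (x^27, y^12, x^7*y^8)
Rect: 27x12=324. Corner: (27-7)x(12-8)=80.
dim = 324-80 = 244


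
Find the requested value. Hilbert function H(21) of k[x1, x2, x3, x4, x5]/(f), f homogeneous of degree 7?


C(25,4)-C(18,4)=12650-3060=9590


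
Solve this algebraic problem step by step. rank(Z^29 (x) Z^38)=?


rank(M(x)N) = rank(M)*rank(N)
29*38 = 1102


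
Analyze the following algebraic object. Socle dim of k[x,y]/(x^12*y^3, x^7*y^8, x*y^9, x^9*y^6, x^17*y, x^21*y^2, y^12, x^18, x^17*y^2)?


Socle = ann(m) = span of standard monomials u with x*u, y*u in I (staircase corners).
Redundant generators: x^17*y^2, x^21*y^2
Minimal generators: x^18, x^17*y, x^12*y^3, x^9*y^6, x^7*y^8, x*y^9, y^12
Corners: y^11, x^6y^8, x^8y^7, x^11y^5, x^16y^2, x^17
Socle dim=6


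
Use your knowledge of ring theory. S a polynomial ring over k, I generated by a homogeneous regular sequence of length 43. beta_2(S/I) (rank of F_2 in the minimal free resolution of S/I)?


Regular sequence => Koszul complex is the minimal free resolution.
Syz_1 minimally generated by Koszul relations f_i*e_j - f_j*e_i (i<j): mu(Syz_1) = beta_2 = C(m,2) = m(m-1)/2
m=43
43*42/2 = 903


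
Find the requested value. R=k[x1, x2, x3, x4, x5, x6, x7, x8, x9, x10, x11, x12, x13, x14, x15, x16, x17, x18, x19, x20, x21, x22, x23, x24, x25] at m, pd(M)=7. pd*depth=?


pd+depth=25
depth=25-7=18
pd*depth=7*18=126


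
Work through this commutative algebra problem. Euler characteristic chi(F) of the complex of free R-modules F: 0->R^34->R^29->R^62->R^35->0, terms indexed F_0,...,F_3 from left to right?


chi = sum (-1)^i * rank:
(-1)^0*34=34
(-1)^1*29=-29
(-1)^2*62=62
(-1)^3*35=-35
chi=32


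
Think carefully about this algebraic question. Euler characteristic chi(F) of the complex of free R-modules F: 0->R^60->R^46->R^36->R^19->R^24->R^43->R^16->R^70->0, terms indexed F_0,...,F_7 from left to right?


chi = sum (-1)^i * rank:
(-1)^0*60=60
(-1)^1*46=-46
(-1)^2*36=36
(-1)^3*19=-19
(-1)^4*24=24
(-1)^5*43=-43
(-1)^6*16=16
(-1)^7*70=-70
chi=-42


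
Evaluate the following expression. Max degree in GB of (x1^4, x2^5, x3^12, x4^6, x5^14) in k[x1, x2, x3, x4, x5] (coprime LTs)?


Pure powers, coprime LTs => already GB.
Degrees: 4, 5, 12, 6, 14
Max=14


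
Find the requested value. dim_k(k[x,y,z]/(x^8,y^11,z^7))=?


Basis: x^iy^jz^k, i<8,j<11,k<7
8*11*7=616


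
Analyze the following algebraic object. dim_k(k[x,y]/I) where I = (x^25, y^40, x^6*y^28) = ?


k[x,y]/I, I = (x^25, y^40, x^6*y^28)
Rect: 25x40=1000. Corner: (25-6)x(40-28)=228.
dim = 1000-228 = 772


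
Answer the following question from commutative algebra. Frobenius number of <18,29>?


gcd(18,29)=1 => F=ab-a-b=18*29-18-29=522-47=475


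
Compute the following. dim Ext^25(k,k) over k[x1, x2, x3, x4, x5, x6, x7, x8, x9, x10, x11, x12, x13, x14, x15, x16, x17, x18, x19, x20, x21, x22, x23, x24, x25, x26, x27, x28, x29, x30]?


C(n,i)=C(30,25)=142506


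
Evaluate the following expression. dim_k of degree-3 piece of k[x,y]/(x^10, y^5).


k[x,y], I = (x^10, y^5), d = 3
Need i < 10 and d-i < 5.
Range: 0 <= i <= 3.
H(3) = 4


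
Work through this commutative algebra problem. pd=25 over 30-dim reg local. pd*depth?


pd+depth=30
depth=30-25=5
pd*depth=25*5=125


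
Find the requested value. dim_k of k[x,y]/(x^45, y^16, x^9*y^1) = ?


k[x,y]/I, I = (x^45, y^16, x^9*y^1)
Rect: 45x16=720. Corner: (45-9)x(16-1)=540.
dim = 720-540 = 180


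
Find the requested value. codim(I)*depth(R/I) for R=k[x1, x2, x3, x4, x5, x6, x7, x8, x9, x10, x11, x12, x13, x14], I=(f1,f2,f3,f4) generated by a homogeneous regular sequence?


codim=4, depth=dim(R/I)=14-4=10
Product=4*10=40


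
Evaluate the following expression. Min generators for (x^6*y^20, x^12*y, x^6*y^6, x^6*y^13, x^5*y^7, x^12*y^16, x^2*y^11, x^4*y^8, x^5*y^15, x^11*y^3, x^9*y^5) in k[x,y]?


Remove redundant (divisible by others).
x^5*y^15 redundant.
x^6*y^13 redundant.
x^6*y^20 redundant.
x^12*y^16 redundant.
Min: x^12*y, x^11*y^3, x^9*y^5, x^6*y^6, x^5*y^7, x^4*y^8, x^2*y^11
Count=7


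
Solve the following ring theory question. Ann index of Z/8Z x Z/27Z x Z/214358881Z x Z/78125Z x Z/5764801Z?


Exponent = lcm of the cyclic orders; pairwise coprime => product.
2^3*3^3*11^8*5^7*7^8=8*27*214358881*78125*5764801=20853049919867116875000


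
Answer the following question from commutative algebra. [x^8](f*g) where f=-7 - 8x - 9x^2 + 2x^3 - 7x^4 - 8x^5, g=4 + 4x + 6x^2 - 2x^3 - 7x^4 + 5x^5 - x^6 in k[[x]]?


[x^8] = sum a_i*b_j, i+j=8
  -9*-1=9
  2*5=10
  -7*-7=49
  -8*-2=16
Sum=84


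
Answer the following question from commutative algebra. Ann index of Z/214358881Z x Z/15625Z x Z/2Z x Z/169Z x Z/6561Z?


Exponent = lcm of the cyclic orders; pairwise coprime => product.
11^8*5^6*2^1*13^2*3^8=214358881*15625*2*169*6561=7427595515085281250


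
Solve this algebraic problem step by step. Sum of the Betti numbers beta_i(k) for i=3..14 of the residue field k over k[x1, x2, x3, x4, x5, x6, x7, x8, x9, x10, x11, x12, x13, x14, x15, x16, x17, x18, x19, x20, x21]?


Koszul resolution: beta_i(k)=C(n,i), n=21
C(21,3)=1330, C(21,4)=5985, C(21,5)=20349, C(21,6)=54264, C(21,7)=116280, C(21,8)=203490, C(21,9)=293930, C(21,10)=352716, C(21,11)=352716, C(21,12)=293930, C(21,13)=203490, C(21,14)=116280
Sum=2014760


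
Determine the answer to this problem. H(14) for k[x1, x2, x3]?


C(d+n-1,n-1)=C(16,2)=120


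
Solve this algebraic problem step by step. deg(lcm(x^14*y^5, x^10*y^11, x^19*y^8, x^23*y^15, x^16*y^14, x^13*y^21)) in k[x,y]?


lcm = componentwise max:
x: max(14,10,19,23,16,13)=23
y: max(5,11,8,15,14,21)=21
Total=23+21=44


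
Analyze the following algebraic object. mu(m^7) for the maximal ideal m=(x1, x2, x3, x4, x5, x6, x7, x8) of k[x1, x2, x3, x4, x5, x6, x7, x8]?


Graded Nakayama: mu(m^d) = dim_k (m^d/m^(d+1)) = #degree-7 monomials in 8 vars
C(n+d-1,d)=C(14,7)=3432


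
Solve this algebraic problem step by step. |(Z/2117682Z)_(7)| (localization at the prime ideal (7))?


7-primary part: 2117682=7^6*18
Size=7^6=117649


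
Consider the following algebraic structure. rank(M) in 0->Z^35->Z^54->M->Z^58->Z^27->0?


Alt sum=0:
(-1)^0*35 + (-1)^1*54 + (-1)^2*? + (-1)^3*58 + (-1)^4*27=0
rank(M)=50


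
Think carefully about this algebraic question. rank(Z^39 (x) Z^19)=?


rank(M(x)N) = rank(M)*rank(N)
39*19 = 741


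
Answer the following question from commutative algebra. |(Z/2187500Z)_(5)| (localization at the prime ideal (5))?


5-primary part: 2187500=5^7*28
Size=5^7=78125


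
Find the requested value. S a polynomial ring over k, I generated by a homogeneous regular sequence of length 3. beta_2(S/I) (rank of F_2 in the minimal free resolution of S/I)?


Regular sequence => Koszul complex is the minimal free resolution.
Syz_1 minimally generated by Koszul relations f_i*e_j - f_j*e_i (i<j): mu(Syz_1) = beta_2 = C(m,2) = m(m-1)/2
m=3
3*2/2 = 3


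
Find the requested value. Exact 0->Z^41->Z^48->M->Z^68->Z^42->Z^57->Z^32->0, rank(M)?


Alt sum=0:
(-1)^0*41 + (-1)^1*48 + (-1)^2*? + (-1)^3*68 + (-1)^4*42 + (-1)^5*57 + (-1)^6*32=0
rank(M)=58


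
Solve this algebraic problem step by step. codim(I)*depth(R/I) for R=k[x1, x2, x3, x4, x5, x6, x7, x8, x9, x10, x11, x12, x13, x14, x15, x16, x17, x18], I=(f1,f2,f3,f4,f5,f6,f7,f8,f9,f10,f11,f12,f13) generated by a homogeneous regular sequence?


codim=13, depth=dim(R/I)=18-13=5
Product=13*5=65


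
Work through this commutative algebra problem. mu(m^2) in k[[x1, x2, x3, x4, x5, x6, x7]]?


C(n+d-1,d)=C(8,2)=28


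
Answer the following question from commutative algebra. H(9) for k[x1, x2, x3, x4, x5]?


C(d+n-1,n-1)=C(13,4)=715


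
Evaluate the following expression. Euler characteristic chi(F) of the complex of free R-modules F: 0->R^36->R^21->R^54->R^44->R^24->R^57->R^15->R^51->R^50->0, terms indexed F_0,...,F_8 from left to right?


chi = sum (-1)^i * rank:
(-1)^0*36=36
(-1)^1*21=-21
(-1)^2*54=54
(-1)^3*44=-44
(-1)^4*24=24
(-1)^5*57=-57
(-1)^6*15=15
(-1)^7*51=-51
(-1)^8*50=50
chi=6


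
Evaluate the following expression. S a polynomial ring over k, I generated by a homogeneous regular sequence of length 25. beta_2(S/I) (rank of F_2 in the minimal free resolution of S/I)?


Regular sequence => Koszul complex is the minimal free resolution.
Syz_1 minimally generated by Koszul relations f_i*e_j - f_j*e_i (i<j): mu(Syz_1) = beta_2 = C(m,2) = m(m-1)/2
m=25
25*24/2 = 300


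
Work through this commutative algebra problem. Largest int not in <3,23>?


gcd(3,23)=1 => F=ab-a-b=3*23-3-23=69-26=43


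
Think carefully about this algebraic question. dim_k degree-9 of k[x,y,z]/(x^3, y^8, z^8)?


Need i<3, j<8, k<8 with i+j+k=9.
For each i, j ranges over max(0,9-i-7)..min(7,9-i):
  i=0: j in [2,7] -> 6
  i=1: j in [1,7] -> 7
  i=2: j in [0,7] -> 8
H(9) = 6+7+8 = 21


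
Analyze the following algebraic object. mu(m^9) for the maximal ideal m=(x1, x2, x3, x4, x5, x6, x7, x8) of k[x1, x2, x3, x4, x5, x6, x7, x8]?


Graded Nakayama: mu(m^d) = dim_k (m^d/m^(d+1)) = #degree-9 monomials in 8 vars
C(n+d-1,d)=C(16,9)=11440


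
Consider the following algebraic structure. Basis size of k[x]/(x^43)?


Basis: 1,x,...,x^42
dim=43


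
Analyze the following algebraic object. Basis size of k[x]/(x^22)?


Basis: 1,x,...,x^21
dim=22


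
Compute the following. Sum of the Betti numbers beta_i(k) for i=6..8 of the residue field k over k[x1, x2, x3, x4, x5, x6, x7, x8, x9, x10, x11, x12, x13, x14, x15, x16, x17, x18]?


Koszul resolution: beta_i(k)=C(n,i), n=18
C(18,6)=18564, C(18,7)=31824, C(18,8)=43758
Sum=94146


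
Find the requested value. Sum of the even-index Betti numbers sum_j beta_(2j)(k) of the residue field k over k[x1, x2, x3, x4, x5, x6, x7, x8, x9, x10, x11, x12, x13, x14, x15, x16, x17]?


Koszul resolution: beta_i(k)=C(n,i), n=17
sum_even C(17,i) = 2^(n-1) = 2^16 = 65536


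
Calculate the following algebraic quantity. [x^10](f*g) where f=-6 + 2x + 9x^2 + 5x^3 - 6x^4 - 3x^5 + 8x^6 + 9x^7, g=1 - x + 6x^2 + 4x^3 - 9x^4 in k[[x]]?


[x^10] = sum a_i*b_j, i+j=10
  8*-9=-72
  9*4=36
Sum=-36


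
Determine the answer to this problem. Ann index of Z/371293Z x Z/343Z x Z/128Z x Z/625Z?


Exponent = lcm of the cyclic orders; pairwise coprime => product.
13^5*7^3*2^7*5^4=371293*343*128*625=10188279920000


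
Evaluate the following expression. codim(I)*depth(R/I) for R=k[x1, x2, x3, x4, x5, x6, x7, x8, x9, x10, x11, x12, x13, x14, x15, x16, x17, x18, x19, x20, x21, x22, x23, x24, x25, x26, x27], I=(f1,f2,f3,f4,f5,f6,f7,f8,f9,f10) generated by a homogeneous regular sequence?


codim=10, depth=dim(R/I)=27-10=17
Product=10*17=170


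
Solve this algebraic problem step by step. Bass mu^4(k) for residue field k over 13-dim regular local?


C(n,i)=C(13,4)=715


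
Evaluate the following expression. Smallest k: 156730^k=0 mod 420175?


156730^k mod 420175:
k=1: 156730
k=2: 22050
k=3: 377300
k=4: 60025
k=5: 0
First zero at k = 5


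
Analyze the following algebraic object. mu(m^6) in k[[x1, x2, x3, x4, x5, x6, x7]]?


C(n+d-1,d)=C(12,6)=924


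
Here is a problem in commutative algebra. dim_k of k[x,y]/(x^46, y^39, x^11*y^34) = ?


k[x,y]/I, I = (x^46, y^39, x^11*y^34)
Rect: 46x39=1794. Corner: (46-11)x(39-34)=175.
dim = 1794-175 = 1619


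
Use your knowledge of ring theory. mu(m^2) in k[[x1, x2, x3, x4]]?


C(n+d-1,d)=C(5,2)=10


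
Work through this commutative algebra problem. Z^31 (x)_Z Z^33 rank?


rank(M(x)N) = rank(M)*rank(N)
31*33 = 1023


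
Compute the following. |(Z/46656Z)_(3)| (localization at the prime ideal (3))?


3-primary part: 46656=3^6*64
Size=3^6=729


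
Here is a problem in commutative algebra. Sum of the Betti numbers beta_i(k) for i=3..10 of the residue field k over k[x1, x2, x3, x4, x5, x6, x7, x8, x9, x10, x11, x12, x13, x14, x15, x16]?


Koszul resolution: beta_i(k)=C(n,i), n=16
C(16,3)=560, C(16,4)=1820, C(16,5)=4368, C(16,6)=8008, C(16,7)=11440, C(16,8)=12870, C(16,9)=11440, C(16,10)=8008
Sum=58514


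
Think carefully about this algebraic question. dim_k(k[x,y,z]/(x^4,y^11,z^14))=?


Basis: x^iy^jz^k, i<4,j<11,k<14
4*11*14=616


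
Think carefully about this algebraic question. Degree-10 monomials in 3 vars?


C(d+n-1,n-1)=C(12,2)=66


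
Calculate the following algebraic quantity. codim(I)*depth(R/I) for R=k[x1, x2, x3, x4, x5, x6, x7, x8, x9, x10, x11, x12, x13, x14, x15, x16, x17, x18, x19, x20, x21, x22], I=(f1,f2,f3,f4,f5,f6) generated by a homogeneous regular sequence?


codim=6, depth=dim(R/I)=22-6=16
Product=6*16=96


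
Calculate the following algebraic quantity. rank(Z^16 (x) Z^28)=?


rank(M(x)N) = rank(M)*rank(N)
16*28 = 448


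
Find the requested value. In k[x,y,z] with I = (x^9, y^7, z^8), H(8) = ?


Need i<9, j<7, k<8 with i+j+k=8.
For each i, j ranges over max(0,8-i-7)..min(6,8-i):
  i=0: j in [1,6] -> 6
  i=1: j in [0,6] -> 7
  i=2: j in [0,6] -> 7
  i=3: j in [0,5] -> 6
  i=4: j in [0,4] -> 5
  i=5: j in [0,3] -> 4
  i=6: j in [0,2] -> 3
  i=7: j in [0,1] -> 2
  i=8: j in [0,0] -> 1
H(8) = 6+7+7+6+5+4+3+2+1 = 41


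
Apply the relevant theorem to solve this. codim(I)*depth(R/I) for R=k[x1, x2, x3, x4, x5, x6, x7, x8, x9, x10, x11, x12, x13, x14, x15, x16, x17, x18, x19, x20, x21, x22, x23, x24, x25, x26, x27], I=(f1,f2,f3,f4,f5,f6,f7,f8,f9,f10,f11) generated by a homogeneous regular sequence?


codim=11, depth=dim(R/I)=27-11=16
Product=11*16=176


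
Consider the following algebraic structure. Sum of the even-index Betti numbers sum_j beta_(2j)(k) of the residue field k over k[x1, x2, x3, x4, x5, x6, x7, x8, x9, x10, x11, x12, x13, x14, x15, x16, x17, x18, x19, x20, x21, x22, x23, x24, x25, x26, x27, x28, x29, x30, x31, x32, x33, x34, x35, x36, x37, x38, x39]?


Koszul resolution: beta_i(k)=C(n,i), n=39
sum_even C(39,i) = 2^(n-1) = 2^38 = 274877906944


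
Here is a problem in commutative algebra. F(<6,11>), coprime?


gcd(6,11)=1 => F=ab-a-b=6*11-6-11=66-17=49


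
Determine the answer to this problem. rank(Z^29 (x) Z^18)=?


rank(M(x)N) = rank(M)*rank(N)
29*18 = 522


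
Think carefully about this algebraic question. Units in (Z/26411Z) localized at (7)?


Local ring = Z/2401Z.
phi(2401) = 7^3*(7-1) = 2058


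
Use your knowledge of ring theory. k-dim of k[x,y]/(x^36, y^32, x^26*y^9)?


k[x,y]/I, I = (x^36, y^32, x^26*y^9)
Rect: 36x32=1152. Corner: (36-26)x(32-9)=230.
dim = 1152-230 = 922


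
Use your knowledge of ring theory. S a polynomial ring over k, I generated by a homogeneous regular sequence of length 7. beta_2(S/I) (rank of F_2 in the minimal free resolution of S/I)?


Regular sequence => Koszul complex is the minimal free resolution.
Syz_1 minimally generated by Koszul relations f_i*e_j - f_j*e_i (i<j): mu(Syz_1) = beta_2 = C(m,2) = m(m-1)/2
m=7
7*6/2 = 21


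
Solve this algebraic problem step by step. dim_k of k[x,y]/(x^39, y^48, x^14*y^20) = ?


k[x,y]/I, I = (x^39, y^48, x^14*y^20)
Rect: 39x48=1872. Corner: (39-14)x(48-20)=700.
dim = 1872-700 = 1172


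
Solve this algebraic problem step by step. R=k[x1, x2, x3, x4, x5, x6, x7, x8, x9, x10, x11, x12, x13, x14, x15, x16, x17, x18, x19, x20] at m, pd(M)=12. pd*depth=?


pd+depth=20
depth=20-12=8
pd*depth=12*8=96


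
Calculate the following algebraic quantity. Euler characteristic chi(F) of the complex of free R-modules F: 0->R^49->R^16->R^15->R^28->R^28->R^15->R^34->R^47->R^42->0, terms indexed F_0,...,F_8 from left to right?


chi = sum (-1)^i * rank:
(-1)^0*49=49
(-1)^1*16=-16
(-1)^2*15=15
(-1)^3*28=-28
(-1)^4*28=28
(-1)^5*15=-15
(-1)^6*34=34
(-1)^7*47=-47
(-1)^8*42=42
chi=62


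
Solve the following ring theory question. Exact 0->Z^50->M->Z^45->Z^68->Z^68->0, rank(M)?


Alt sum=0:
(-1)^0*50 + (-1)^1*? + (-1)^2*45 + (-1)^3*68 + (-1)^4*68=0
rank(M)=95


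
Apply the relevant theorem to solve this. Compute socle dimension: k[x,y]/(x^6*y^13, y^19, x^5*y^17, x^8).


Socle = ann(m) = span of standard monomials u with x*u, y*u in I (staircase corners).
Minimal generators: x^8, x^6*y^13, x^5*y^17, y^19
Corners: x^4y^18, x^5y^16, x^7y^12
Socle dim=3


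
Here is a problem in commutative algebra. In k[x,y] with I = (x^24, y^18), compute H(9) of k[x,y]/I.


k[x,y], I = (x^24, y^18), d = 9
Need i < 24 and d-i < 18.
Range: 0 <= i <= 9.
H(9) = 10


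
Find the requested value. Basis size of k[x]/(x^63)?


Basis: 1,x,...,x^62
dim=63


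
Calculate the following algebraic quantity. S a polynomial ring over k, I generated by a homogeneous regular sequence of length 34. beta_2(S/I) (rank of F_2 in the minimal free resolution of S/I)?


Regular sequence => Koszul complex is the minimal free resolution.
Syz_1 minimally generated by Koszul relations f_i*e_j - f_j*e_i (i<j): mu(Syz_1) = beta_2 = C(m,2) = m(m-1)/2
m=34
34*33/2 = 561


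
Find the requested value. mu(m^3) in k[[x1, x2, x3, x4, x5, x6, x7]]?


C(n+d-1,d)=C(9,3)=84


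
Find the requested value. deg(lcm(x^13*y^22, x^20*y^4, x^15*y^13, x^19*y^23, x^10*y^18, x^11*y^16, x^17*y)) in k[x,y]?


lcm = componentwise max:
x: max(13,20,15,19,10,11,17)=20
y: max(22,4,13,23,18,16,1)=23
Total=20+23=43


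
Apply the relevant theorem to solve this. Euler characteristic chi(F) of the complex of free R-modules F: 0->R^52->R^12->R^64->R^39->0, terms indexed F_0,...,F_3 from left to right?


chi = sum (-1)^i * rank:
(-1)^0*52=52
(-1)^1*12=-12
(-1)^2*64=64
(-1)^3*39=-39
chi=65


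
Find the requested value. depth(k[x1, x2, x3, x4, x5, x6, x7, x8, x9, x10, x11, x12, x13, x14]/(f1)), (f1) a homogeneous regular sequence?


depth(R)=14
depth(R/I)=14-1=13


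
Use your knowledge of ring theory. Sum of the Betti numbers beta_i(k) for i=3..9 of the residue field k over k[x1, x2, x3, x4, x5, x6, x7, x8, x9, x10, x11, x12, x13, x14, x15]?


Koszul resolution: beta_i(k)=C(n,i), n=15
C(15,3)=455, C(15,4)=1365, C(15,5)=3003, C(15,6)=5005, C(15,7)=6435, C(15,8)=6435, C(15,9)=5005
Sum=27703


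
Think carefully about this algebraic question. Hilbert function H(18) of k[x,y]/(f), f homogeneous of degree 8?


H(t)=d for t>=d-1.
d=8, t=18
H(18)=8


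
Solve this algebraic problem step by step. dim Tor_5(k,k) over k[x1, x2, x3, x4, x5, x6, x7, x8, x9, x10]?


Koszul: C(n,i)=C(10,5)=252


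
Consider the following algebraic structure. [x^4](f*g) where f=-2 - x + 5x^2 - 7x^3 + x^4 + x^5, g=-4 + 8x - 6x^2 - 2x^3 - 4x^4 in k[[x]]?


[x^4] = sum a_i*b_j, i+j=4
  -2*-4=8
  -1*-2=2
  5*-6=-30
  -7*8=-56
  1*-4=-4
Sum=-80


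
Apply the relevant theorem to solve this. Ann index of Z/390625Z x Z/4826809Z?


Exponent = lcm of the cyclic orders; pairwise coprime => product.
5^8*13^6=390625*4826809=1885472265625


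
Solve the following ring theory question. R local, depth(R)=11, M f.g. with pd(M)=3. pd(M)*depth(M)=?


pd+depth=11
depth=11-3=8
pd*depth=3*8=24


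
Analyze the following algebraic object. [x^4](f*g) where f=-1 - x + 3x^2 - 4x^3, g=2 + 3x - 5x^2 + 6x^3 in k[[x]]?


[x^4] = sum a_i*b_j, i+j=4
  -1*6=-6
  3*-5=-15
  -4*3=-12
Sum=-33


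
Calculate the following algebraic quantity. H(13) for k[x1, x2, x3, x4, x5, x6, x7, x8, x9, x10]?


C(d+n-1,n-1)=C(22,9)=497420


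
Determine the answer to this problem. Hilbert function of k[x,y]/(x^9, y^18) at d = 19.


k[x,y], I = (x^9, y^18), d = 19
Need i < 9 and d-i < 18.
Range: 2 <= i <= 8.
H(19) = 7


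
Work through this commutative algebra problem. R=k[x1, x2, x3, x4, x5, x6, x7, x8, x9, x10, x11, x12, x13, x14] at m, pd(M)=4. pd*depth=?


pd+depth=14
depth=14-4=10
pd*depth=4*10=40


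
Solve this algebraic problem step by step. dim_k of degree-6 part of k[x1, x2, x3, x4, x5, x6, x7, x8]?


C(d+n-1,n-1)=C(13,7)=1716


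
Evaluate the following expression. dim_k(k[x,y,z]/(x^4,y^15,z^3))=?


Basis: x^iy^jz^k, i<4,j<15,k<3
4*15*3=180


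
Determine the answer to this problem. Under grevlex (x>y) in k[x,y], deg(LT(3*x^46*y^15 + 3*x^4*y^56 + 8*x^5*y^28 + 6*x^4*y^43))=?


LT: 3*x^46*y^15
deg_x=46, deg_y=15
Total=46+15=61


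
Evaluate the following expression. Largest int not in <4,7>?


gcd(4,7)=1 => F=ab-a-b=4*7-4-7=28-11=17


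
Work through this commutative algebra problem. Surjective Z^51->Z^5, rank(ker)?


rank(ker) = 51-5 = 46


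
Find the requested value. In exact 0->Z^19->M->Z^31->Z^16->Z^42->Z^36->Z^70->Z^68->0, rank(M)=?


Alt sum=0:
(-1)^0*19 + (-1)^1*? + (-1)^2*31 + (-1)^3*16 + (-1)^4*42 + (-1)^5*36 + (-1)^6*70 + (-1)^7*68=0
rank(M)=42


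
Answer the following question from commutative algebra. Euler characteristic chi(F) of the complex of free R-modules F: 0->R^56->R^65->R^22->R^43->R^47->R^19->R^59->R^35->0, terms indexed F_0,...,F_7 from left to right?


chi = sum (-1)^i * rank:
(-1)^0*56=56
(-1)^1*65=-65
(-1)^2*22=22
(-1)^3*43=-43
(-1)^4*47=47
(-1)^5*19=-19
(-1)^6*59=59
(-1)^7*35=-35
chi=22


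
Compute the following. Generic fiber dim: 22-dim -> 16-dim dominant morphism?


dim(fiber)=dim(X)-dim(Y)=22-16=6


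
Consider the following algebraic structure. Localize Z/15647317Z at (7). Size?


7-primary part: 15647317=7^7*19
Size=7^7=823543


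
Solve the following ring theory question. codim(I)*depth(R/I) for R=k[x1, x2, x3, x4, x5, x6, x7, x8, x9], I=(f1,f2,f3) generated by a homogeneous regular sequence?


codim=3, depth=dim(R/I)=9-3=6
Product=3*6=18


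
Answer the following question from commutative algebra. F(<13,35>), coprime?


gcd(13,35)=1 => F=ab-a-b=13*35-13-35=455-48=407


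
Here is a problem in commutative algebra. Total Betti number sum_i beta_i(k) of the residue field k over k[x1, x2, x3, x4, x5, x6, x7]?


Koszul resolution: beta_i(k)=C(n,i), n=7
sum_i C(7,i) = 2^7 = 128


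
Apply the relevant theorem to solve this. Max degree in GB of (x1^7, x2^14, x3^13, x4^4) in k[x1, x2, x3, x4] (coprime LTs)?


Pure powers, coprime LTs => already GB.
Degrees: 7, 14, 13, 4
Max=14


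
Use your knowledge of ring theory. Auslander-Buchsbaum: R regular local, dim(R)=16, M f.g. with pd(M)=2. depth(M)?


pd+depth=depth(R)=16
depth=16-2=14


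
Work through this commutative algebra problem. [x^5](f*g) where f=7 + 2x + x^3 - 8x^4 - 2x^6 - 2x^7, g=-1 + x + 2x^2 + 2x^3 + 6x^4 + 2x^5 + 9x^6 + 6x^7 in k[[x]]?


[x^5] = sum a_i*b_j, i+j=5
  7*2=14
  2*6=12
  1*2=2
  -8*1=-8
Sum=20


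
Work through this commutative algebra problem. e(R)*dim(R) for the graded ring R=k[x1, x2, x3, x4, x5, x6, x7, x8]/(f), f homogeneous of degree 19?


e(R)=deg(f)=19, dim(R)=8-1=7
e*dim=19*7=133


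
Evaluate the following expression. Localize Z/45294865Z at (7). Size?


7-primary part: 45294865=7^7*55
Size=7^7=823543


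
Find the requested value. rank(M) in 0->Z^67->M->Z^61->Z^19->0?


Alt sum=0:
(-1)^0*67 + (-1)^1*? + (-1)^2*61 + (-1)^3*19=0
rank(M)=109


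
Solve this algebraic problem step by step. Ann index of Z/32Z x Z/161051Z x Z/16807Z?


Exponent = lcm of the cyclic orders; pairwise coprime => product.
2^5*11^5*7^5=32*161051*16807=86617093024


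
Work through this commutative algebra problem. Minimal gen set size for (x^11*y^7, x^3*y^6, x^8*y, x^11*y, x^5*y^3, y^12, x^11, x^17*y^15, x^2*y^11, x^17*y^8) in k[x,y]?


Remove redundant (divisible by others).
x^17*y^8 redundant.
x^11*y redundant.
x^11*y^7 redundant.
x^17*y^15 redundant.
Min: x^11, x^8*y, x^5*y^3, x^3*y^6, x^2*y^11, y^12
Count=6


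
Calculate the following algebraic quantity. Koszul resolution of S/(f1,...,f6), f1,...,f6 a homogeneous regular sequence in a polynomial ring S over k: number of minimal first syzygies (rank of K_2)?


Regular sequence => Koszul complex is the minimal free resolution.
Syz_1 minimally generated by Koszul relations f_i*e_j - f_j*e_i (i<j): mu(Syz_1) = beta_2 = C(m,2) = m(m-1)/2
m=6
6*5/2 = 15


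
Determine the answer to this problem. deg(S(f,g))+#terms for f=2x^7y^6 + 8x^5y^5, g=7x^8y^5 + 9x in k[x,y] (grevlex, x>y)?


LT(f)=2x^7y^6, LT(g)=7x^8y^5
lcm(LM)=x^8y^6
S(f,g) (scaled by 14 to clear denominators) = 7x*f - 2y*g = 56x^6y^5 - 18xy
2 terms, deg 11.
11+2=13


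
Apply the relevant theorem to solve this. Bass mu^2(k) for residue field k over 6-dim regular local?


C(n,i)=C(6,2)=15


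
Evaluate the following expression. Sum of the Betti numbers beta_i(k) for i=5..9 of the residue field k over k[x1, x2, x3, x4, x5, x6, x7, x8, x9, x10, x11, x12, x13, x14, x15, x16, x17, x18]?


Koszul resolution: beta_i(k)=C(n,i), n=18
C(18,5)=8568, C(18,6)=18564, C(18,7)=31824, C(18,8)=43758, C(18,9)=48620
Sum=151334


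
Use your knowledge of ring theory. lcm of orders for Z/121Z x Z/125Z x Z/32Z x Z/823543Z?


Exponent = lcm of the cyclic orders; pairwise coprime => product.
11^2*5^3*2^5*7^7=121*125*32*823543=398594812000


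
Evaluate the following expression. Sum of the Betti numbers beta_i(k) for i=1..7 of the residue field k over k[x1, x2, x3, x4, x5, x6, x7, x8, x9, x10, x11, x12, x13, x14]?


Koszul resolution: beta_i(k)=C(n,i), n=14
C(14,1)=14, C(14,2)=91, C(14,3)=364, C(14,4)=1001, C(14,5)=2002, C(14,6)=3003, C(14,7)=3432
Sum=9907


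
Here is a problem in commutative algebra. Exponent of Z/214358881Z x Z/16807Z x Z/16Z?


Exponent = lcm of the cyclic orders; pairwise coprime => product.
11^8*7^5*2^4=214358881*16807*16=57643675407472


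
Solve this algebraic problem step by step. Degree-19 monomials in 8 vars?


C(d+n-1,n-1)=C(26,7)=657800


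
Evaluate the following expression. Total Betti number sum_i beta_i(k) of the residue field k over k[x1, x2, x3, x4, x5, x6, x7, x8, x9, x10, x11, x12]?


Koszul resolution: beta_i(k)=C(n,i), n=12
sum_i C(12,i) = 2^12 = 4096


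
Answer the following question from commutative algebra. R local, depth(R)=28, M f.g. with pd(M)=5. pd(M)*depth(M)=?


pd+depth=28
depth=28-5=23
pd*depth=5*23=115


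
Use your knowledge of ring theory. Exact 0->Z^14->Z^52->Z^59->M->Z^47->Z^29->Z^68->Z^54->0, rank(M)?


Alt sum=0:
(-1)^0*14 + (-1)^1*52 + (-1)^2*59 + (-1)^3*? + (-1)^4*47 + (-1)^5*29 + (-1)^6*68 + (-1)^7*54=0
rank(M)=53


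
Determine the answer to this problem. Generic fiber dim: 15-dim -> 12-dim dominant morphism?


dim(fiber)=dim(X)-dim(Y)=15-12=3


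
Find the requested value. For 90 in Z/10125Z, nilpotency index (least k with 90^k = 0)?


90^k mod 10125:
k=1: 90
k=2: 8100
k=3: 0
First zero at k = 3


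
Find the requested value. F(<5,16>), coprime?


gcd(5,16)=1 => F=ab-a-b=5*16-5-16=80-21=59


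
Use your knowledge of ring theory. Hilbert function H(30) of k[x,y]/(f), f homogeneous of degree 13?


H(t)=d for t>=d-1.
d=13, t=30
H(30)=13


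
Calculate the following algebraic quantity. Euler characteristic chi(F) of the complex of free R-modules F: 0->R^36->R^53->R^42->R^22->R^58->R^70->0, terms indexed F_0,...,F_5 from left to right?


chi = sum (-1)^i * rank:
(-1)^0*36=36
(-1)^1*53=-53
(-1)^2*42=42
(-1)^3*22=-22
(-1)^4*58=58
(-1)^5*70=-70
chi=-9


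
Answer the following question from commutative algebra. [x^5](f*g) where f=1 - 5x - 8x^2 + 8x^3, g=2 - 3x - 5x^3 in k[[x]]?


[x^5] = sum a_i*b_j, i+j=5
  -8*-5=40
Sum=40


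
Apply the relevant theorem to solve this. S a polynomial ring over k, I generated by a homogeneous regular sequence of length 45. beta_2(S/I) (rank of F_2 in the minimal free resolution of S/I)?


Regular sequence => Koszul complex is the minimal free resolution.
Syz_1 minimally generated by Koszul relations f_i*e_j - f_j*e_i (i<j): mu(Syz_1) = beta_2 = C(m,2) = m(m-1)/2
m=45
45*44/2 = 990


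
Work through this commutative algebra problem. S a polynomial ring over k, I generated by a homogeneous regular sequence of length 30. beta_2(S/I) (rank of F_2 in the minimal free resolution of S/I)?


Regular sequence => Koszul complex is the minimal free resolution.
Syz_1 minimally generated by Koszul relations f_i*e_j - f_j*e_i (i<j): mu(Syz_1) = beta_2 = C(m,2) = m(m-1)/2
m=30
30*29/2 = 435


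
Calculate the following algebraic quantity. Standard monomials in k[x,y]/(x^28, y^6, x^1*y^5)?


k[x,y]/I, I = (x^28, y^6, x^1*y^5)
Rect: 28x6=168. Corner: (28-1)x(6-5)=27.
dim = 168-27 = 141


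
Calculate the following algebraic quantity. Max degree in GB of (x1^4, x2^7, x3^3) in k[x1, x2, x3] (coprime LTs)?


Pure powers, coprime LTs => already GB.
Degrees: 4, 7, 3
Max=7


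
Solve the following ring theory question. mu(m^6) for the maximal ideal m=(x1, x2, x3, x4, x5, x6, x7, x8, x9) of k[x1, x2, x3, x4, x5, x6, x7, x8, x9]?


Graded Nakayama: mu(m^d) = dim_k (m^d/m^(d+1)) = #degree-6 monomials in 9 vars
C(n+d-1,d)=C(14,6)=3003


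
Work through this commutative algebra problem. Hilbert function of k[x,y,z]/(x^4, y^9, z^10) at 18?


Need i<4, j<9, k<10 with i+j+k=18.
For each i, j ranges over max(0,18-i-9)..min(8,18-i):
  i=0: j in [9,8] -> 0
  i=1: j in [8,8] -> 1
  i=2: j in [7,8] -> 2
  i=3: j in [6,8] -> 3
H(18) = 0+1+2+3 = 6


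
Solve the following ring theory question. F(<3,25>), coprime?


gcd(3,25)=1 => F=ab-a-b=3*25-3-25=75-28=47


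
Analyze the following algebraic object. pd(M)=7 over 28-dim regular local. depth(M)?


pd+depth=depth(R)=28
depth=28-7=21


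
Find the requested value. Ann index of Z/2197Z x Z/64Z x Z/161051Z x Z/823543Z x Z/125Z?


Exponent = lcm of the cyclic orders; pairwise coprime => product.
13^3*2^6*11^5*7^7*5^3=2197*64*161051*823543*125=2331147478828168000


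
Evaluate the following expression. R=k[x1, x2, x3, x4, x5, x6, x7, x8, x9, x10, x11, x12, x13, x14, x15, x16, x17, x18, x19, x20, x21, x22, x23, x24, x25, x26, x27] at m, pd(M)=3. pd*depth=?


pd+depth=27
depth=27-3=24
pd*depth=3*24=72


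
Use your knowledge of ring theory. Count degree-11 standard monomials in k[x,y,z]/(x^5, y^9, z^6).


Need i<5, j<9, k<6 with i+j+k=11.
For each i, j ranges over max(0,11-i-5)..min(8,11-i):
  i=0: j in [6,8] -> 3
  i=1: j in [5,8] -> 4
  i=2: j in [4,8] -> 5
  i=3: j in [3,8] -> 6
  i=4: j in [2,7] -> 6
H(11) = 3+4+5+6+6 = 24


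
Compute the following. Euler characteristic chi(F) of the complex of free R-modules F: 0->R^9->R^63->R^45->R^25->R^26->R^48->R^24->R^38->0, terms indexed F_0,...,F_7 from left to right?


chi = sum (-1)^i * rank:
(-1)^0*9=9
(-1)^1*63=-63
(-1)^2*45=45
(-1)^3*25=-25
(-1)^4*26=26
(-1)^5*48=-48
(-1)^6*24=24
(-1)^7*38=-38
chi=-70


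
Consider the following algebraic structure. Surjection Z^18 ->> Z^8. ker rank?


rank(ker) = 18-8 = 10


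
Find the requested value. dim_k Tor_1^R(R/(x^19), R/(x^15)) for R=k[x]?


Tor_1(R/I,R/J)=(I cap J)/IJ=(x^19)/(x^34)
dim=34-19=min(19,15)=15


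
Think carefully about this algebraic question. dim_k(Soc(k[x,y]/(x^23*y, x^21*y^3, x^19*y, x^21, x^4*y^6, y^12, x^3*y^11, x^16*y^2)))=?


Socle = ann(m) = span of standard monomials u with x*u, y*u in I (staircase corners).
Redundant generators: x^21*y^3, x^23*y
Minimal generators: x^21, x^19*y, x^16*y^2, x^4*y^6, x^3*y^11, y^12
Corners: x^2y^11, x^3y^10, x^15y^5, x^18y, x^20
Socle dim=5


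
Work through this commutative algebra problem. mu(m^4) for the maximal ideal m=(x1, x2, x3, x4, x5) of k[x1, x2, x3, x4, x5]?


Graded Nakayama: mu(m^d) = dim_k (m^d/m^(d+1)) = #degree-4 monomials in 5 vars
C(n+d-1,d)=C(8,4)=70


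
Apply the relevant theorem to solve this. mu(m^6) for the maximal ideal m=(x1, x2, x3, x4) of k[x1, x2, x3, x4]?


Graded Nakayama: mu(m^d) = dim_k (m^d/m^(d+1)) = #degree-6 monomials in 4 vars
C(n+d-1,d)=C(9,6)=84


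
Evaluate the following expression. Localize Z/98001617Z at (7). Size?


7-primary part: 98001617=7^8*17
Size=7^8=5764801


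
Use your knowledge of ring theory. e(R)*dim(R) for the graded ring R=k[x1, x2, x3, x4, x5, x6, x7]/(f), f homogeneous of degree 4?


e(R)=deg(f)=4, dim(R)=7-1=6
e*dim=4*6=24


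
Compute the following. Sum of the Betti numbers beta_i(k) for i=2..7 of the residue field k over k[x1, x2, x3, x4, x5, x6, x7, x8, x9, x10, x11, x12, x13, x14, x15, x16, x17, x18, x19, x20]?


Koszul resolution: beta_i(k)=C(n,i), n=20
C(20,2)=190, C(20,3)=1140, C(20,4)=4845, C(20,5)=15504, C(20,6)=38760, C(20,7)=77520
Sum=137959


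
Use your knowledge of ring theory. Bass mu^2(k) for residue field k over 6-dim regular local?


C(n,i)=C(6,2)=15


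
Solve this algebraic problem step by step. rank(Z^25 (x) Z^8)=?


rank(M(x)N) = rank(M)*rank(N)
25*8 = 200


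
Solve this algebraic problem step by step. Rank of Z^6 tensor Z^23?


rank(M(x)N) = rank(M)*rank(N)
6*23 = 138


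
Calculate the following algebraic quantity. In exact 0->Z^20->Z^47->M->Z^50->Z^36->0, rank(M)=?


Alt sum=0:
(-1)^0*20 + (-1)^1*47 + (-1)^2*? + (-1)^3*50 + (-1)^4*36=0
rank(M)=41
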